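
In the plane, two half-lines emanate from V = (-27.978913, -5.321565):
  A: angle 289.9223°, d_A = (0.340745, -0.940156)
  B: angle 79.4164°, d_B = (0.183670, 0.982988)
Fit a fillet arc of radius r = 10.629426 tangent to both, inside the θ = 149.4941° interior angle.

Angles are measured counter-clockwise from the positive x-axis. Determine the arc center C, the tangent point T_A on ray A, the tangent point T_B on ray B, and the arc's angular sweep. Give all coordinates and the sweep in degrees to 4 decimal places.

center=(-16.9979,-4.4247) T_A=(-26.9913,-8.0466) T_B=(-27.4465,-2.4724) sweep=30.5059

bisector direction at 4.6694° = (0.996681,0.081405)
center distance |VC| = r/sin(θ/2) = 10.629426/sin(74.7471°) = 11.017532
C = V + |VC|·bis = (-16.9979,-4.4247)
T_A = V + ((C−V)·d_A)·d_A = V + 2.8985·d_A = (-26.9913,-8.0466)
T_B = V + ((C−V)·d_B)·d_B = V + 2.8985·d_B = (-27.4465,-2.4724)
sweep = 180° − θ = 30.5059°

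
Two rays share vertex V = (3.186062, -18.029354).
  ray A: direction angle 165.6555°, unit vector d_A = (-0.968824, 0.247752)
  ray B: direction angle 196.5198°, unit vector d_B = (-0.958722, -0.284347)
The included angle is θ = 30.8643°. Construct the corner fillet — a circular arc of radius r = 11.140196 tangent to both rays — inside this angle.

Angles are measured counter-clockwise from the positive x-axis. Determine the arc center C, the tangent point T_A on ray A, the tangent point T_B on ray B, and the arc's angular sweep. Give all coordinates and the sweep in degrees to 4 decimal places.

bisector direction at 181.0876° = (-0.999820,-0.018982)
center distance |VC| = r/sin(θ/2) = 11.140196/sin(15.4322°) = 41.865161
C = V + |VC|·bis = (-38.6716,-18.8240)
T_A = V + ((C−V)·d_A)·d_A = V + 40.3558·d_A = (-35.9116,-8.0312)
T_B = V + ((C−V)·d_B)·d_B = V + 40.3558·d_B = (-35.5039,-29.5044)
sweep = 180° − θ = 149.1357°

center=(-38.6716,-18.8240) T_A=(-35.9116,-8.0312) T_B=(-35.5039,-29.5044) sweep=149.1357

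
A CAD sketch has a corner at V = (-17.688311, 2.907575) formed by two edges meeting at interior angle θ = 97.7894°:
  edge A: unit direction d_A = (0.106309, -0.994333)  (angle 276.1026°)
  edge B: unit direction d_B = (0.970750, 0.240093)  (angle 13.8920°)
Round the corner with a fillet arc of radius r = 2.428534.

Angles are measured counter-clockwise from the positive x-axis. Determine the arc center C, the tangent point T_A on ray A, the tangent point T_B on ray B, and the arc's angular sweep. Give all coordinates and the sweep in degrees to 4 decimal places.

center=(-15.0483,1.0588) T_A=(-17.4630,0.8006) T_B=(-15.6313,3.4163) sweep=82.2106

bisector direction at 324.9973° = (0.819125,-0.573615)
center distance |VC| = r/sin(θ/2) = 2.428534/sin(48.8947°) = 3.222994
C = V + |VC|·bis = (-15.0483,1.0588)
T_A = V + ((C−V)·d_A)·d_A = V + 2.1189·d_A = (-17.4630,0.8006)
T_B = V + ((C−V)·d_B)·d_B = V + 2.1189·d_B = (-15.6313,3.4163)
sweep = 180° − θ = 82.2106°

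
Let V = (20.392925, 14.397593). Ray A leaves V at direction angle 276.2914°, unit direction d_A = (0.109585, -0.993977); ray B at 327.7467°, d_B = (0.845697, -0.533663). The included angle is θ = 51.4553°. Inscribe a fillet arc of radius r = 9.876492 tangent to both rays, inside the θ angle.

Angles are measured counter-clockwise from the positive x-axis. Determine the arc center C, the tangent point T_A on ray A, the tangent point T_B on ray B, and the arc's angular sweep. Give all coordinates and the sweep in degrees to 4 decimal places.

bisector direction at 302.0190° = (0.530201,-0.847872)
center distance |VC| = r/sin(θ/2) = 9.876492/sin(25.7277°) = 22.751973
C = V + |VC|·bis = (32.4560,-4.8932)
T_A = V + ((C−V)·d_A)·d_A = V + 20.4965·d_A = (22.6390,-5.9755)
T_B = V + ((C−V)·d_B)·d_B = V + 20.4965·d_B = (37.7268,3.4594)
sweep = 180° − θ = 128.5447°

center=(32.4560,-4.8932) T_A=(22.6390,-5.9755) T_B=(37.7268,3.4594) sweep=128.5447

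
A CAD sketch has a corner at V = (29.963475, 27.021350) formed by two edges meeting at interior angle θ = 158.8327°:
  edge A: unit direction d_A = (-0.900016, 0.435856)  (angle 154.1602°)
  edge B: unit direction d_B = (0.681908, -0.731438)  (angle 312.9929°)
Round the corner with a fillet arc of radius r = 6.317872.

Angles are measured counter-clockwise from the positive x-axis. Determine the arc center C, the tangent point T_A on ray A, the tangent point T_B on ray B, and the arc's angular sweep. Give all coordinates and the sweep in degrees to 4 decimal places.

center=(26.1473,21.8497) T_A=(28.9010,27.5359) T_B=(30.7685,26.1579) sweep=21.1673

bisector direction at 233.5765° = (-0.593748,-0.804651)
center distance |VC| = r/sin(θ/2) = 6.317872/sin(79.4163°) = 6.427213
C = V + |VC|·bis = (26.1473,21.8497)
T_A = V + ((C−V)·d_A)·d_A = V + 1.1805·d_A = (28.9010,27.5359)
T_B = V + ((C−V)·d_B)·d_B = V + 1.1805·d_B = (30.7685,26.1579)
sweep = 180° − θ = 21.1673°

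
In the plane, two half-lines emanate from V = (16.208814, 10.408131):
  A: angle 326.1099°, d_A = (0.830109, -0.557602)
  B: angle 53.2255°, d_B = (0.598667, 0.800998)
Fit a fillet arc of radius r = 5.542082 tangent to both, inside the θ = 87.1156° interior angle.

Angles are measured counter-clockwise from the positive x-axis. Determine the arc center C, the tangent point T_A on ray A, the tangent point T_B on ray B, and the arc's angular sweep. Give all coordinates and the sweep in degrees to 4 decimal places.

center=(24.1373,11.7588) T_A=(21.0470,7.1582) T_B=(19.6981,15.0766) sweep=92.8844

bisector direction at 9.6677° = (0.985798,0.167934)
center distance |VC| = r/sin(θ/2) = 5.542082/sin(43.5578°) = 8.042657
C = V + |VC|·bis = (24.1373,11.7588)
T_A = V + ((C−V)·d_A)·d_A = V + 5.8283·d_A = (21.0470,7.1582)
T_B = V + ((C−V)·d_B)·d_B = V + 5.8283·d_B = (19.6981,15.0766)
sweep = 180° − θ = 92.8844°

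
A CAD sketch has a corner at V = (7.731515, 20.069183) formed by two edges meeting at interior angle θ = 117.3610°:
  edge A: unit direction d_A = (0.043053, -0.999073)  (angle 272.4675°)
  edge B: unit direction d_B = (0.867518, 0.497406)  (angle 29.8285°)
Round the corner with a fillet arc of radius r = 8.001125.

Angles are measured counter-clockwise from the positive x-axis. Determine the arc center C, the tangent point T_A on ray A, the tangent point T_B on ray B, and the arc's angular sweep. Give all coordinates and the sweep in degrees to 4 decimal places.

center=(15.9348,15.5497) T_A=(7.9411,15.2052) T_B=(11.9550,22.4908) sweep=62.6390

bisector direction at 331.1480° = (0.875869,-0.482549)
center distance |VC| = r/sin(θ/2) = 8.001125/sin(58.6805°) = 9.365906
C = V + |VC|·bis = (15.9348,15.5497)
T_A = V + ((C−V)·d_A)·d_A = V + 4.8685·d_A = (7.9411,15.2052)
T_B = V + ((C−V)·d_B)·d_B = V + 4.8685·d_B = (11.9550,22.4908)
sweep = 180° − θ = 62.6390°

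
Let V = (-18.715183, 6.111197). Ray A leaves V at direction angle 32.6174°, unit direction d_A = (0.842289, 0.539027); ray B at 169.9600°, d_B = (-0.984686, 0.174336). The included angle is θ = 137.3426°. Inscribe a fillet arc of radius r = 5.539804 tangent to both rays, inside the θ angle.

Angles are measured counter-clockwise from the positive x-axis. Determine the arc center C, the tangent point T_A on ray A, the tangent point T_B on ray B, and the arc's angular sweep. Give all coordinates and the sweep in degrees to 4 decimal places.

center=(-19.8793,11.9433) T_A=(-16.8932,7.2772) T_B=(-20.8451,6.4883) sweep=42.6574

bisector direction at 101.2887° = (-0.195753,0.980653)
center distance |VC| = r/sin(θ/2) = 5.539804/sin(68.6713°) = 5.947128
C = V + |VC|·bis = (-19.8793,11.9433)
T_A = V + ((C−V)·d_A)·d_A = V + 2.1631·d_A = (-16.8932,7.2772)
T_B = V + ((C−V)·d_B)·d_B = V + 2.1631·d_B = (-20.8451,6.4883)
sweep = 180° − θ = 42.6574°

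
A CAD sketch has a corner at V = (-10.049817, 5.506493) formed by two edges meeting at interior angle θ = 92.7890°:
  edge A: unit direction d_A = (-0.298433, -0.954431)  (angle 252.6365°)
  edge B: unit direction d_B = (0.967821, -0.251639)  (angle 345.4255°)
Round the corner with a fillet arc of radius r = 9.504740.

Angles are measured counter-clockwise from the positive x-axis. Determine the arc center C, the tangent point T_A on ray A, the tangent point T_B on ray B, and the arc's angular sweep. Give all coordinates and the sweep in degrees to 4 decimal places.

bisector direction at 299.0310° = (0.485283,-0.874357)
center distance |VC| = r/sin(θ/2) = 9.504740/sin(46.3945°) = 13.126178
C = V + |VC|·bis = (-3.6799,-5.9705)
T_A = V + ((C−V)·d_A)·d_A = V + 9.0530·d_A = (-12.7515,-3.1339)
T_B = V + ((C−V)·d_B)·d_B = V + 9.0530·d_B = (-1.2881,3.2284)
sweep = 180° − θ = 87.2110°

center=(-3.6799,-5.9705) T_A=(-12.7515,-3.1339) T_B=(-1.2881,3.2284) sweep=87.2110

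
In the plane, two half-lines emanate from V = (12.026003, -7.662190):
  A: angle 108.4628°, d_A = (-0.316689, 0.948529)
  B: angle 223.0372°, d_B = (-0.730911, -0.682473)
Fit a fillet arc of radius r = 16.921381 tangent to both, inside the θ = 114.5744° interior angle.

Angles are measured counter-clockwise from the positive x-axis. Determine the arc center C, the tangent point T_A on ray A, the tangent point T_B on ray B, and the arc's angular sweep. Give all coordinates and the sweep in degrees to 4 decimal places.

bisector direction at 165.7500° = (-0.969231,0.246153)
center distance |VC| = r/sin(θ/2) = 16.921381/sin(57.2872°) = 20.111220
C = V + |VC|·bis = (-7.4664,-2.7117)
T_A = V + ((C−V)·d_A)·d_A = V + 10.8687·d_A = (8.5840,2.6471)
T_B = V + ((C−V)·d_B)·d_B = V + 10.8687·d_B = (4.0820,-15.0798)
sweep = 180° − θ = 65.4256°

center=(-7.4664,-2.7117) T_A=(8.5840,2.6471) T_B=(4.0820,-15.0798) sweep=65.4256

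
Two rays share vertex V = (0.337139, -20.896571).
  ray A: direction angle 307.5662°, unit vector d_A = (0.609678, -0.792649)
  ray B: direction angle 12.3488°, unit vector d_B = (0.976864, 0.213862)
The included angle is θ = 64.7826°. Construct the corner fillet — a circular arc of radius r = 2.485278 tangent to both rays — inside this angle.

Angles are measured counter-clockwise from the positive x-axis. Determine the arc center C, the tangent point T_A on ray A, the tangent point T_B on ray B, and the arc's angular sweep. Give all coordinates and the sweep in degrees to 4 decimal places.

center=(4.6955,-22.4865) T_A=(2.7255,-24.0018) T_B=(4.1640,-20.0588) sweep=115.2174

bisector direction at 339.9575° = (0.939439,-0.342717)
center distance |VC| = r/sin(θ/2) = 2.485278/sin(32.3913°) = 4.639322
C = V + |VC|·bis = (4.6955,-22.4865)
T_A = V + ((C−V)·d_A)·d_A = V + 3.9175·d_A = (2.7255,-24.0018)
T_B = V + ((C−V)·d_B)·d_B = V + 3.9175·d_B = (4.1640,-20.0588)
sweep = 180° − θ = 115.2174°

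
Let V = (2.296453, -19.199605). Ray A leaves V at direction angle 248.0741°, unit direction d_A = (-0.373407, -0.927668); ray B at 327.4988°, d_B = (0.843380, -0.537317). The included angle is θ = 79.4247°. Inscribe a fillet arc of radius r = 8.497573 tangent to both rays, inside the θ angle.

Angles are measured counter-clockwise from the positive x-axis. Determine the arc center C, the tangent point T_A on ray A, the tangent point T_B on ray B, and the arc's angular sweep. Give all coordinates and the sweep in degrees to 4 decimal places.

center=(6.3591,-31.8635) T_A=(-1.5238,-28.6905) T_B=(10.9250,-24.6968) sweep=100.5753

bisector direction at 287.7864° = (0.305470,-0.952202)
center distance |VC| = r/sin(θ/2) = 8.497573/sin(39.7124°) = 13.299617
C = V + |VC|·bis = (6.3591,-31.8635)
T_A = V + ((C−V)·d_A)·d_A = V + 10.2309·d_A = (-1.5238,-28.6905)
T_B = V + ((C−V)·d_B)·d_B = V + 10.2309·d_B = (10.9250,-24.6968)
sweep = 180° − θ = 100.5753°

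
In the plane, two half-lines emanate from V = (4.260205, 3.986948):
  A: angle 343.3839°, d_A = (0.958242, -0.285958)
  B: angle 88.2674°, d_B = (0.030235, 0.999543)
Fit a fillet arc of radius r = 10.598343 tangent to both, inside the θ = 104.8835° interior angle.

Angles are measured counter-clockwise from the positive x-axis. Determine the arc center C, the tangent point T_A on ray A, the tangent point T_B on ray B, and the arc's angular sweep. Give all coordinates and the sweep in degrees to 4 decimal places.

bisector direction at 35.8256° = (0.810802,0.585321)
center distance |VC| = r/sin(θ/2) = 10.598343/sin(52.4417°) = 13.369355
C = V + |VC|·bis = (15.1001,11.8123)
T_A = V + ((C−V)·d_A)·d_A = V + 8.1495·d_A = (12.0694,1.6565)
T_B = V + ((C−V)·d_B)·d_B = V + 8.1495·d_B = (4.5066,12.1327)
sweep = 180° − θ = 75.1165°

center=(15.1001,11.8123) T_A=(12.0694,1.6565) T_B=(4.5066,12.1327) sweep=75.1165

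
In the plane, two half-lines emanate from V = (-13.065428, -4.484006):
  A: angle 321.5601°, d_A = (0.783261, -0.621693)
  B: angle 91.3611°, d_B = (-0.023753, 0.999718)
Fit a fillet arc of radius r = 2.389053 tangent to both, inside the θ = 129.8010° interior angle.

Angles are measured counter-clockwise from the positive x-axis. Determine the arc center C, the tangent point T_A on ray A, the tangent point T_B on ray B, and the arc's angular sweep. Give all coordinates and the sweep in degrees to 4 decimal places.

bisector direction at 26.4606° = (0.895241,0.445582)
center distance |VC| = r/sin(θ/2) = 2.389053/sin(64.9005°) = 2.638169
C = V + |VC|·bis = (-10.7036,-3.3085)
T_A = V + ((C−V)·d_A)·d_A = V + 1.1191·d_A = (-12.1889,-5.1797)
T_B = V + ((C−V)·d_B)·d_B = V + 1.1191·d_B = (-13.0920,-3.3652)
sweep = 180° − θ = 50.1990°

center=(-10.7036,-3.3085) T_A=(-12.1889,-5.1797) T_B=(-13.0920,-3.3652) sweep=50.1990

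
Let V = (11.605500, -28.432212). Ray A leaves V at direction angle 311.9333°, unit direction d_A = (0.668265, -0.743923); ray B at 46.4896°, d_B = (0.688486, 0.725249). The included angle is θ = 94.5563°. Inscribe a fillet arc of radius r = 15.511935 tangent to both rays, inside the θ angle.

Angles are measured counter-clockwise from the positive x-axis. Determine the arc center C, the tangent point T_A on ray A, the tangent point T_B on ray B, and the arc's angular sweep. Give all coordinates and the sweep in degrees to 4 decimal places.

center=(32.7181,-28.7228) T_A=(21.1784,-39.0889) T_B=(21.4680,-18.0430) sweep=85.4437

bisector direction at 359.2114° = (0.999905,-0.013762)
center distance |VC| = r/sin(θ/2) = 15.511935/sin(47.2781°) = 21.114558
C = V + |VC|·bis = (32.7181,-28.7228)
T_A = V + ((C−V)·d_A)·d_A = V + 14.3250·d_A = (21.1784,-39.0889)
T_B = V + ((C−V)·d_B)·d_B = V + 14.3250·d_B = (21.4680,-18.0430)
sweep = 180° − θ = 85.4437°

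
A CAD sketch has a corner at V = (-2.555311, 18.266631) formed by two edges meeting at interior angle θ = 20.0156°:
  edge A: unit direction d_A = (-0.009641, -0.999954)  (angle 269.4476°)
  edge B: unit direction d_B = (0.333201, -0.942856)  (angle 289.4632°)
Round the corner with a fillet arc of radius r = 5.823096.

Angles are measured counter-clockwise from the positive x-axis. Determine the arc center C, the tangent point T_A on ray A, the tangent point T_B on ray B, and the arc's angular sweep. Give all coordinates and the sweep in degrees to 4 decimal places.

bisector direction at 279.4554° = (0.164280,-0.986414)
center distance |VC| = r/sin(θ/2) = 5.823096/sin(10.0078°) = 33.508003
C = V + |VC|·bis = (2.9494,-14.7861)
T_A = V + ((C−V)·d_A)·d_A = V + 32.9981·d_A = (-2.8734,-14.7300)
T_B = V + ((C−V)·d_B)·d_B = V + 32.9981·d_B = (8.4397,-12.8459)
sweep = 180° − θ = 159.9844°

center=(2.9494,-14.7861) T_A=(-2.8734,-14.7300) T_B=(8.4397,-12.8459) sweep=159.9844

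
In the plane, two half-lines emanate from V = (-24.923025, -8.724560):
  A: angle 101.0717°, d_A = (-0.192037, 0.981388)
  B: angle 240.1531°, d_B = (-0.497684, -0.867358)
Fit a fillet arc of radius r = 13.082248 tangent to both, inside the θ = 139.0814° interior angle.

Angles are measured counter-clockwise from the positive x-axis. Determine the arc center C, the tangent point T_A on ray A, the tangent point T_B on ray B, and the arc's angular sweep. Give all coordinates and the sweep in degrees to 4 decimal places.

center=(-38.6991,-6.4470) T_A=(-25.8603,-3.9347) T_B=(-27.3521,-12.9578) sweep=40.9186

bisector direction at 170.6124° = (-0.986607,0.163112)
center distance |VC| = r/sin(θ/2) = 13.082248/sin(69.5407°) = 13.963026
C = V + |VC|·bis = (-38.6991,-6.4470)
T_A = V + ((C−V)·d_A)·d_A = V + 4.8807·d_A = (-25.8603,-3.9347)
T_B = V + ((C−V)·d_B)·d_B = V + 4.8807·d_B = (-27.3521,-12.9578)
sweep = 180° − θ = 40.9186°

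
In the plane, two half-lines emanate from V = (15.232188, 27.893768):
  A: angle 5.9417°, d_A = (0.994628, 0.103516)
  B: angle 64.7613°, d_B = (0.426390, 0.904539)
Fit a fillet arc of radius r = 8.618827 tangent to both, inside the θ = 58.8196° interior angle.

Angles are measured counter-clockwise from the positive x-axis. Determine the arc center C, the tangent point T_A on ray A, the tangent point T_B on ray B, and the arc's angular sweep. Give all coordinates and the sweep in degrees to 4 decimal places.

bisector direction at 35.3515° = (0.815618,0.578591)
center distance |VC| = r/sin(θ/2) = 8.618827/sin(29.4098°) = 17.551733
C = V + |VC|·bis = (29.5477,38.0490)
T_A = V + ((C−V)·d_A)·d_A = V + 15.2898·d_A = (30.4399,29.4765)
T_B = V + ((C−V)·d_B)·d_B = V + 15.2898·d_B = (21.7516,41.7240)
sweep = 180° − θ = 121.1804°

center=(29.5477,38.0490) T_A=(30.4399,29.4765) T_B=(21.7516,41.7240) sweep=121.1804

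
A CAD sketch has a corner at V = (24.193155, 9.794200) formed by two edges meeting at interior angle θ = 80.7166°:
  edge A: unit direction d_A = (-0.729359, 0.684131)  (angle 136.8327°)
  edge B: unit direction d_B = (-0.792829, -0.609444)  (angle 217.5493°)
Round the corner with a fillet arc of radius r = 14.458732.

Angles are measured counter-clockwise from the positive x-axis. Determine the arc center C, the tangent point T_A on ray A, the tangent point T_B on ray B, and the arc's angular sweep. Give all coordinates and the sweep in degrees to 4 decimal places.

center=(1.8922,10.8884) T_A=(11.7838,21.4340) T_B=(10.7039,-0.5749) sweep=99.2834

bisector direction at 177.1910° = (-0.998798,0.049007)
center distance |VC| = r/sin(θ/2) = 14.458732/sin(40.3583°) = 22.327830
C = V + |VC|·bis = (1.8922,10.8884)
T_A = V + ((C−V)·d_A)·d_A = V + 17.0140·d_A = (11.7838,21.4340)
T_B = V + ((C−V)·d_B)·d_B = V + 17.0140·d_B = (10.7039,-0.5749)
sweep = 180° − θ = 99.2834°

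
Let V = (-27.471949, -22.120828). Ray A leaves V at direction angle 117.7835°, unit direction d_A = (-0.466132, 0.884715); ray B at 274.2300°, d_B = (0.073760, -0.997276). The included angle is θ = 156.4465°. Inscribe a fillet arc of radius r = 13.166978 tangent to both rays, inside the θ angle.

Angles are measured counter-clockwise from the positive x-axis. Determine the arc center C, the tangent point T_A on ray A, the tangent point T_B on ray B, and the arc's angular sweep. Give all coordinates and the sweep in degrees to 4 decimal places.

bisector direction at 196.0067° = (-0.961229,-0.275751)
center distance |VC| = r/sin(θ/2) = 13.166978/sin(78.2232°) = 13.450099
C = V + |VC|·bis = (-40.4006,-25.8297)
T_A = V + ((C−V)·d_A)·d_A = V + 2.7451·d_A = (-28.7516,-19.6922)
T_B = V + ((C−V)·d_B)·d_B = V + 2.7451·d_B = (-27.2695,-24.8585)
sweep = 180° − θ = 23.5535°

center=(-40.4006,-25.8297) T_A=(-28.7516,-19.6922) T_B=(-27.2695,-24.8585) sweep=23.5535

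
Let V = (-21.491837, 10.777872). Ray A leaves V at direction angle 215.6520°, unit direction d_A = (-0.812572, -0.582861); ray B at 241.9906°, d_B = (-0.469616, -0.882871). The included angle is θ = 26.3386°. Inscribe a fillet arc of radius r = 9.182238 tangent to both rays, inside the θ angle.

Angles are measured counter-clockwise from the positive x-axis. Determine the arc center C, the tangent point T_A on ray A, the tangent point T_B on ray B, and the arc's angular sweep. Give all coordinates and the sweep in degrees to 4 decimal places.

center=(-48.0278,-19.5567) T_A=(-53.3798,-12.0955) T_B=(-39.9211,-23.8688) sweep=153.6614

bisector direction at 228.8213° = (-0.658410,-0.752660)
center distance |VC| = r/sin(θ/2) = 9.182238/sin(13.1693°) = 40.303170
C = V + |VC|·bis = (-48.0278,-19.5567)
T_A = V + ((C−V)·d_A)·d_A = V + 39.2432·d_A = (-53.3798,-12.0955)
T_B = V + ((C−V)·d_B)·d_B = V + 39.2432·d_B = (-39.9211,-23.8688)
sweep = 180° − θ = 153.6614°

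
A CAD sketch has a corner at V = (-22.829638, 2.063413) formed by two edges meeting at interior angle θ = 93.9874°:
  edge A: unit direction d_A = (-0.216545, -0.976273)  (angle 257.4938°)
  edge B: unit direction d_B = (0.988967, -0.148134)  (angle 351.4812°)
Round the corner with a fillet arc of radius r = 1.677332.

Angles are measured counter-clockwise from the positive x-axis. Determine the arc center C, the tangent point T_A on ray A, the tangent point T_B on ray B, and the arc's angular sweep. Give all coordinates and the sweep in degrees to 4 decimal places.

bisector direction at 304.4875° = (0.566226,-0.824250)
center distance |VC| = r/sin(θ/2) = 1.677332/sin(46.9937°) = 2.293697
C = V + |VC|·bis = (-21.5309,0.1728)
T_A = V + ((C−V)·d_A)·d_A = V + 1.5645·d_A = (-23.1684,0.5361)
T_B = V + ((C−V)·d_B)·d_B = V + 1.5645·d_B = (-21.2824,1.8317)
sweep = 180° − θ = 86.0126°

center=(-21.5309,0.1728) T_A=(-23.1684,0.5361) T_B=(-21.2824,1.8317) sweep=86.0126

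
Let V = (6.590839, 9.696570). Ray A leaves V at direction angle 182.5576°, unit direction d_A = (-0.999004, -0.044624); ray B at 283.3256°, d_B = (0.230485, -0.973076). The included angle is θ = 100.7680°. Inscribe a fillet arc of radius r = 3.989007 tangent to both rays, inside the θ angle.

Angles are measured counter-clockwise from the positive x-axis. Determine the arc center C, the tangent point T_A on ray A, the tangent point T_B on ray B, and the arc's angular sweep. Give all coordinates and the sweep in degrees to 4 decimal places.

bisector direction at 232.9416° = (-0.602629,-0.798022)
center distance |VC| = r/sin(θ/2) = 3.989007/sin(50.3840°) = 5.178274
C = V + |VC|·bis = (3.4703,5.5642)
T_A = V + ((C−V)·d_A)·d_A = V + 3.3019·d_A = (3.2923,9.5492)
T_B = V + ((C−V)·d_B)·d_B = V + 3.3019·d_B = (7.3519,6.4836)
sweep = 180° − θ = 79.2320°

center=(3.4703,5.5642) T_A=(3.2923,9.5492) T_B=(7.3519,6.4836) sweep=79.2320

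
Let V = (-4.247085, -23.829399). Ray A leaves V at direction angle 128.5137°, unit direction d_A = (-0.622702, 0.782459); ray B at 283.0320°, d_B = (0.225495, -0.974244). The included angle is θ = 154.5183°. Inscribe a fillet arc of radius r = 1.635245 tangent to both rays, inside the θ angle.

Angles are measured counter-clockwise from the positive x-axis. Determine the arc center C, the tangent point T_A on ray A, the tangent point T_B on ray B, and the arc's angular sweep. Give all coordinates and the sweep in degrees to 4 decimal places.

bisector direction at 205.7729° = (-0.900525,-0.434804)
center distance |VC| = r/sin(θ/2) = 1.635245/sin(77.2592°) = 1.676525
C = V + |VC|·bis = (-5.7568,-24.5584)
T_A = V + ((C−V)·d_A)·d_A = V + 0.3697·d_A = (-4.4773,-23.5401)
T_B = V + ((C−V)·d_B)·d_B = V + 0.3697·d_B = (-4.1637,-24.1896)
sweep = 180° − θ = 25.4817°

center=(-5.7568,-24.5584) T_A=(-4.4773,-23.5401) T_B=(-4.1637,-24.1896) sweep=25.4817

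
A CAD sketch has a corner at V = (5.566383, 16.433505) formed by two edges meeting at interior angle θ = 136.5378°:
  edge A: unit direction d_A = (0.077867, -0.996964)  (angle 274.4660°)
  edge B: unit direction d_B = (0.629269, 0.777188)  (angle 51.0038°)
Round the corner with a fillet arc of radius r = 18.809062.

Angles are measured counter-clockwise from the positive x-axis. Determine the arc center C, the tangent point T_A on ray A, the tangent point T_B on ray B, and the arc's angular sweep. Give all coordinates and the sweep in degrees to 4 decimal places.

bisector direction at 342.7349° = (0.954942,-0.296793)
center distance |VC| = r/sin(θ/2) = 18.809062/sin(68.2689°) = 20.248056
C = V + |VC|·bis = (24.9021,10.4240)
T_A = V + ((C−V)·d_A)·d_A = V + 7.4969·d_A = (6.1501,8.9594)
T_B = V + ((C−V)·d_B)·d_B = V + 7.4969·d_B = (10.2839,22.2600)
sweep = 180° − θ = 43.4622°

center=(24.9021,10.4240) T_A=(6.1501,8.9594) T_B=(10.2839,22.2600) sweep=43.4622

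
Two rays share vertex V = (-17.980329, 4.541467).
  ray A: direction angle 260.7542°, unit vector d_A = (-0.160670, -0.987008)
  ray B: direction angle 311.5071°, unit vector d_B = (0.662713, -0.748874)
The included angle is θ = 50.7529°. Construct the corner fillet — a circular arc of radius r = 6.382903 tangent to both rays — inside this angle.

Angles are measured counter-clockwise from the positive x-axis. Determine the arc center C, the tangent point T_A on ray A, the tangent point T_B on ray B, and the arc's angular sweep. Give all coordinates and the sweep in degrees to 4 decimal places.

center=(-13.8424,-9.7659) T_A=(-20.1424,-8.7403) T_B=(-9.0624,-5.5359) sweep=129.2471

bisector direction at 286.1307° = (0.277829,-0.960631)
center distance |VC| = r/sin(θ/2) = 6.382903/sin(25.3764°) = 14.893705
C = V + |VC|·bis = (-13.8424,-9.7659)
T_A = V + ((C−V)·d_A)·d_A = V + 13.4566·d_A = (-20.1424,-8.7403)
T_B = V + ((C−V)·d_B)·d_B = V + 13.4566·d_B = (-9.0624,-5.5359)
sweep = 180° − θ = 129.2471°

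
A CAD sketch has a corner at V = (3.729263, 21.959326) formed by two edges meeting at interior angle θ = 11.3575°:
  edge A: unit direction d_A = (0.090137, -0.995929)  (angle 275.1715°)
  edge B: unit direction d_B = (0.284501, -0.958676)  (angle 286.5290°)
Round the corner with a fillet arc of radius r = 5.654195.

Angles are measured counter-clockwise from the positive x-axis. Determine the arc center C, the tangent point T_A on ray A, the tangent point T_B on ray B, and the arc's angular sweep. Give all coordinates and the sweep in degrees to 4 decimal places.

center=(14.4857,-34.1607) T_A=(8.8546,-34.6703) T_B=(19.9063,-32.5520) sweep=168.6425

bisector direction at 280.8503° = (0.188243,-0.982123)
center distance |VC| = r/sin(θ/2) = 5.654195/sin(5.6787°) = 57.141539
C = V + |VC|·bis = (14.4857,-34.1607)
T_A = V + ((C−V)·d_A)·d_A = V + 56.8611·d_A = (8.8546,-34.6703)
T_B = V + ((C−V)·d_B)·d_B = V + 56.8611·d_B = (19.9063,-32.5520)
sweep = 180° − θ = 168.6425°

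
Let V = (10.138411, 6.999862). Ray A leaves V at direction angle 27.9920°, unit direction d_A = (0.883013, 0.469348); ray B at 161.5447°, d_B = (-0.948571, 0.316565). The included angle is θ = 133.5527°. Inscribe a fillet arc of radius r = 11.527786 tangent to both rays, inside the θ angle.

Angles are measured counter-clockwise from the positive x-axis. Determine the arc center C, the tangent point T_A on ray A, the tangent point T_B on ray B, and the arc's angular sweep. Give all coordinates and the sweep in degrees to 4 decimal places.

bisector direction at 94.7683° = (-0.083127,0.996539)
center distance |VC| = r/sin(θ/2) = 11.527786/sin(66.7763°) = 12.544210
C = V + |VC|·bis = (9.0956,19.5007)
T_A = V + ((C−V)·d_A)·d_A = V + 4.9464·d_A = (14.5062,9.3215)
T_B = V + ((C−V)·d_B)·d_B = V + 4.9464·d_B = (5.4464,8.5657)
sweep = 180° − θ = 46.4473°

center=(9.0956,19.5007) T_A=(14.5062,9.3215) T_B=(5.4464,8.5657) sweep=46.4473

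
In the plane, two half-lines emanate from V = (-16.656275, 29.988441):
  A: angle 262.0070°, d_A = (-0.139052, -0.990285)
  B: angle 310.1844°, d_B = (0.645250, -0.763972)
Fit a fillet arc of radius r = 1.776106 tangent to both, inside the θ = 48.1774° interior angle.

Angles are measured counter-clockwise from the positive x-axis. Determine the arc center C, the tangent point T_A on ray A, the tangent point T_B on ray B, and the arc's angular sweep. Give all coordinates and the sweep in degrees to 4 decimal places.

center=(-15.4498,25.8074) T_A=(-17.2087,26.0544) T_B=(-14.0929,26.9535) sweep=131.8226

bisector direction at 286.0957° = (0.277243,-0.960800)
center distance |VC| = r/sin(θ/2) = 1.776106/sin(24.0887°) = 4.351597
C = V + |VC|·bis = (-15.4498,25.8074)
T_A = V + ((C−V)·d_A)·d_A = V + 3.9726·d_A = (-17.2087,26.0544)
T_B = V + ((C−V)·d_B)·d_B = V + 3.9726·d_B = (-14.0929,26.9535)
sweep = 180° − θ = 131.8226°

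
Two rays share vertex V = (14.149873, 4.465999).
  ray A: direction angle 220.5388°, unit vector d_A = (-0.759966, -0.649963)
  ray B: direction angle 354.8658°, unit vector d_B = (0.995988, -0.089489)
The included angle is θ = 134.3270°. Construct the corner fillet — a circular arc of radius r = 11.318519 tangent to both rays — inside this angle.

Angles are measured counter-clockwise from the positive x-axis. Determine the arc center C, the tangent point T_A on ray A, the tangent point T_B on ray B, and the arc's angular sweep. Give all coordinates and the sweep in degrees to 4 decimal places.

bisector direction at 287.7023° = (0.304071,-0.952649)
center distance |VC| = r/sin(θ/2) = 11.318519/sin(67.1635°) = 12.281165
C = V + |VC|·bis = (17.8842,-7.2336)
T_A = V + ((C−V)·d_A)·d_A = V + 4.7664·d_A = (10.5276,1.3680)
T_B = V + ((C−V)·d_B)·d_B = V + 4.7664·d_B = (18.8971,4.0395)
sweep = 180° − θ = 45.6730°

center=(17.8842,-7.2336) T_A=(10.5276,1.3680) T_B=(18.8971,4.0395) sweep=45.6730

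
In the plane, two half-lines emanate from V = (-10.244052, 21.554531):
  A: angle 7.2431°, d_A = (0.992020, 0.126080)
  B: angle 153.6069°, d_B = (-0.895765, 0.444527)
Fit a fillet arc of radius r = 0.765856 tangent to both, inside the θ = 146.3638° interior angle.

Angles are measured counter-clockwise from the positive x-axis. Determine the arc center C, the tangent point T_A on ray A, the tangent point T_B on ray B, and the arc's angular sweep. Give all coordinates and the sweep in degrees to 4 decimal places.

bisector direction at 80.4250° = (0.166339,0.986069)
center distance |VC| = r/sin(θ/2) = 0.765856/sin(73.1819°) = 0.800077
C = V + |VC|·bis = (-10.1110,22.3435)
T_A = V + ((C−V)·d_A)·d_A = V + 0.2315·d_A = (-10.0144,21.5837)
T_B = V + ((C−V)·d_B)·d_B = V + 0.2315·d_B = (-10.4514,21.6574)
sweep = 180° − θ = 33.6362°

center=(-10.1110,22.3435) T_A=(-10.0144,21.5837) T_B=(-10.4514,21.6574) sweep=33.6362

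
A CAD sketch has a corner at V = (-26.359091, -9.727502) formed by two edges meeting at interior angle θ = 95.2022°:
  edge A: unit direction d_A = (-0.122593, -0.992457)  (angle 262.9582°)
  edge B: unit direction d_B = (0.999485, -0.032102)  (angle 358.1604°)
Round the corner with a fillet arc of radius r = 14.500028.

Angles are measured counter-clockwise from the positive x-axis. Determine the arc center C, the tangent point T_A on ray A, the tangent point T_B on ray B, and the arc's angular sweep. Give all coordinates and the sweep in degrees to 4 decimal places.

bisector direction at 310.5593° = (0.650235,-0.759733)
center distance |VC| = r/sin(θ/2) = 14.500028/sin(47.6011°) = 19.635275
C = V + |VC|·bis = (-13.5916,-24.6451)
T_A = V + ((C−V)·d_A)·d_A = V + 13.2398·d_A = (-27.9822,-22.8675)
T_B = V + ((C−V)·d_B)·d_B = V + 13.2398·d_B = (-13.1261,-10.1525)
sweep = 180° − θ = 84.7978°

center=(-13.5916,-24.6451) T_A=(-27.9822,-22.8675) T_B=(-13.1261,-10.1525) sweep=84.7978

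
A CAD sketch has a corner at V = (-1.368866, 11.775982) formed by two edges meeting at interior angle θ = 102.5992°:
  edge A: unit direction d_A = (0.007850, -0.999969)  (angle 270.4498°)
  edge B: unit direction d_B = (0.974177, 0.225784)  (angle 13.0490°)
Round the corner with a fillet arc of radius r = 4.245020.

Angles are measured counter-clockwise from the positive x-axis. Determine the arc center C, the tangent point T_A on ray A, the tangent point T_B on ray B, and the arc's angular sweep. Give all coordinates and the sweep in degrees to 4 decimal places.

center=(2.9027,8.4085) T_A=(-1.3422,8.3751) T_B=(1.9443,12.5439) sweep=77.4008

bisector direction at 321.7494° = (0.785310,-0.619102)
center distance |VC| = r/sin(θ/2) = 4.245020/sin(51.2996°) = 5.439362
C = V + |VC|·bis = (2.9027,8.4085)
T_A = V + ((C−V)·d_A)·d_A = V + 3.4010·d_A = (-1.3422,8.3751)
T_B = V + ((C−V)·d_B)·d_B = V + 3.4010·d_B = (1.9443,12.5439)
sweep = 180° − θ = 77.4008°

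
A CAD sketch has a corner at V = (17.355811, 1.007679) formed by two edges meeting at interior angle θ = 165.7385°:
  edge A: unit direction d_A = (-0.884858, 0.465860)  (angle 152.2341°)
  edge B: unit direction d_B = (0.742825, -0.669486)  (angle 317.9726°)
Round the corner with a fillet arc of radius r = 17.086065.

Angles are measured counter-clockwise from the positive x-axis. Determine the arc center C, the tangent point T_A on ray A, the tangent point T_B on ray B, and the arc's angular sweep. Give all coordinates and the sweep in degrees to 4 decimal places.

center=(7.5047,-13.1153) T_A=(15.4644,2.0035) T_B=(18.9436,-0.4233) sweep=14.2615

bisector direction at 235.1034° = (-0.572098,-0.820185)
center distance |VC| = r/sin(θ/2) = 17.086065/sin(82.8692°) = 17.219248
C = V + |VC|·bis = (7.5047,-13.1153)
T_A = V + ((C−V)·d_A)·d_A = V + 2.1375·d_A = (15.4644,2.0035)
T_B = V + ((C−V)·d_B)·d_B = V + 2.1375·d_B = (18.9436,-0.4233)
sweep = 180° − θ = 14.2615°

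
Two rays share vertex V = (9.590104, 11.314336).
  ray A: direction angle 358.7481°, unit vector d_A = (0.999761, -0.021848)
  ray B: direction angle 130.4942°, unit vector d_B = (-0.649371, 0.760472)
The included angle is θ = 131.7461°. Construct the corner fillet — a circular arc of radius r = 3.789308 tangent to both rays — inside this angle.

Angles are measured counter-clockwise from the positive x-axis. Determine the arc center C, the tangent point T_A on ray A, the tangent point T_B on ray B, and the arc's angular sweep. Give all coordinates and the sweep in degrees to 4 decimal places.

bisector direction at 64.6212° = (0.428602,0.903494)
center distance |VC| = r/sin(θ/2) = 3.789308/sin(65.8731°) = 4.152020
C = V + |VC|·bis = (11.3697,15.0657)
T_A = V + ((C−V)·d_A)·d_A = V + 1.6972·d_A = (11.2869,11.2773)
T_B = V + ((C−V)·d_B)·d_B = V + 1.6972·d_B = (8.4880,12.6050)
sweep = 180° − θ = 48.2539°

center=(11.3697,15.0657) T_A=(11.2869,11.2773) T_B=(8.4880,12.6050) sweep=48.2539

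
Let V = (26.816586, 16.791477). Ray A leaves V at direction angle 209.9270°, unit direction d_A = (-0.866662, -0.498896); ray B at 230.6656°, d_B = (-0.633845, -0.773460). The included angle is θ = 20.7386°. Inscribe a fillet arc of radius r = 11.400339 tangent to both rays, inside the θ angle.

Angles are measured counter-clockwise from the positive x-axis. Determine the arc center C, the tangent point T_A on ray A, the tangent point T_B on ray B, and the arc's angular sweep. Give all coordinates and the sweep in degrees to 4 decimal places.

center=(-21.4919,-24.1718) T_A=(-27.1795,-14.2915) T_B=(-12.6742,-31.3978) sweep=159.2614

bisector direction at 220.2963° = (-0.762710,-0.646741)
center distance |VC| = r/sin(θ/2) = 11.400339/sin(10.3693°) = 63.337994
C = V + |VC|·bis = (-21.4919,-24.1718)
T_A = V + ((C−V)·d_A)·d_A = V + 62.3036·d_A = (-27.1795,-14.2915)
T_B = V + ((C−V)·d_B)·d_B = V + 62.3036·d_B = (-12.6742,-31.3978)
sweep = 180° − θ = 159.2614°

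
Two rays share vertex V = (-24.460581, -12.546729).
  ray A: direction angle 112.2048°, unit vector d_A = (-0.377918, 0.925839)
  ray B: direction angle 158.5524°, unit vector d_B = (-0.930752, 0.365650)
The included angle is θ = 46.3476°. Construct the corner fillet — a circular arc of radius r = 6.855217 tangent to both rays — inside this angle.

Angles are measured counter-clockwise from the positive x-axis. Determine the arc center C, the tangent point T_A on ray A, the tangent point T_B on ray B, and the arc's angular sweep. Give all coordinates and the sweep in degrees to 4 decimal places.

bisector direction at 135.3786° = (-0.711764,0.702419)
center distance |VC| = r/sin(θ/2) = 6.855217/sin(23.1738°) = 17.420181
C = V + |VC|·bis = (-36.8596,-0.3105)
T_A = V + ((C−V)·d_A)·d_A = V + 16.0146·d_A = (-30.5128,2.2802)
T_B = V + ((C−V)·d_B)·d_B = V + 16.0146·d_B = (-39.3662,-6.6910)
sweep = 180° − θ = 133.6524°

center=(-36.8596,-0.3105) T_A=(-30.5128,2.2802) T_B=(-39.3662,-6.6910) sweep=133.6524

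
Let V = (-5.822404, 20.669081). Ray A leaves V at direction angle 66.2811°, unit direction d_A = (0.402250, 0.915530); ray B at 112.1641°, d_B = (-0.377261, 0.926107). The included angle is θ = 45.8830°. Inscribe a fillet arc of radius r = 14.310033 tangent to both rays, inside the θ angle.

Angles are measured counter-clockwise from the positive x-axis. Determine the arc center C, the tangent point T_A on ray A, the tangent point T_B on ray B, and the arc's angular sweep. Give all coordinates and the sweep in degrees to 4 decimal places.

center=(-5.3243,57.3778) T_A=(7.7770,51.6216) T_B=(-18.5769,51.9791) sweep=134.1170

bisector direction at 89.2226° = (0.013568,0.999908)
center distance |VC| = r/sin(θ/2) = 14.310033/sin(22.9415°) = 36.712059
C = V + |VC|·bis = (-5.3243,57.3778)
T_A = V + ((C−V)·d_A)·d_A = V + 33.8083·d_A = (7.7770,51.6216)
T_B = V + ((C−V)·d_B)·d_B = V + 33.8083·d_B = (-18.5769,51.9791)
sweep = 180° − θ = 134.1170°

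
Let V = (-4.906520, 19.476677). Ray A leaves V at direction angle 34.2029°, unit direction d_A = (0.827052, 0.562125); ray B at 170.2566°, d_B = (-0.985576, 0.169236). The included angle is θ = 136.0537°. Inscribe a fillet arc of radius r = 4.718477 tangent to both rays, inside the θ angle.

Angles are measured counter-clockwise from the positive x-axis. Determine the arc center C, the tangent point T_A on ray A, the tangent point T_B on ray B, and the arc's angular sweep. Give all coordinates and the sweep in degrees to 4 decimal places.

center=(-5.9843,24.4493) T_A=(-3.3320,20.5469) T_B=(-6.7829,19.7989) sweep=43.9463

bisector direction at 102.2297° = (-0.211832,0.977306)
center distance |VC| = r/sin(θ/2) = 4.718477/sin(68.0268°) = 5.088079
C = V + |VC|·bis = (-5.9843,24.4493)
T_A = V + ((C−V)·d_A)·d_A = V + 1.9038·d_A = (-3.3320,20.5469)
T_B = V + ((C−V)·d_B)·d_B = V + 1.9038·d_B = (-6.7829,19.7989)
sweep = 180° − θ = 43.9463°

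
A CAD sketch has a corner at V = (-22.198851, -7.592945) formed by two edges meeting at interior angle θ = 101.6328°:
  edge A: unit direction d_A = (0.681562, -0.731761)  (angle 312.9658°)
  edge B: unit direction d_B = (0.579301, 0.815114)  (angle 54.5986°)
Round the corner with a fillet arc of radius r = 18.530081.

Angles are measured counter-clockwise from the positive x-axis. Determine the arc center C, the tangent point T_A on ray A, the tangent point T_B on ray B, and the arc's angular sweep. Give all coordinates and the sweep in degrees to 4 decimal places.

bisector direction at 3.7822° = (0.997822,0.065964)
center distance |VC| = r/sin(θ/2) = 18.530081/sin(50.8164°) = 23.905915
C = V + |VC|·bis = (1.6550,-6.0160)
T_A = V + ((C−V)·d_A)·d_A = V + 15.1039·d_A = (-11.9046,-18.6454)
T_B = V + ((C−V)·d_B)·d_B = V + 15.1039·d_B = (-13.4491,4.7185)
sweep = 180° − θ = 78.3672°

center=(1.6550,-6.0160) T_A=(-11.9046,-18.6454) T_B=(-13.4491,4.7185) sweep=78.3672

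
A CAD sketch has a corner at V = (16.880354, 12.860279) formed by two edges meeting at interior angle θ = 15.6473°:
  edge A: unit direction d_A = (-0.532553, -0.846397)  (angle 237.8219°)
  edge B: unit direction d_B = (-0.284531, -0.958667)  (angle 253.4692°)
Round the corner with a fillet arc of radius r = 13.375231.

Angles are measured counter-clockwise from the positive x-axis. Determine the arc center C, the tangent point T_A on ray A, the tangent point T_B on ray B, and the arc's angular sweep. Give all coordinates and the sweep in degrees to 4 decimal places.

center=(-23.6390,-76.6533) T_A=(-34.9598,-69.5303) T_B=(-10.8166,-80.4590) sweep=164.3527

bisector direction at 245.6455° = (-0.412380,-0.911012)
center distance |VC| = r/sin(θ/2) = 13.375231/sin(7.8236°) = 98.257329
C = V + |VC|·bis = (-23.6390,-76.6533)
T_A = V + ((C−V)·d_A)·d_A = V + 97.3427·d_A = (-34.9598,-69.5303)
T_B = V + ((C−V)·d_B)·d_B = V + 97.3427·d_B = (-10.8166,-80.4590)
sweep = 180° − θ = 164.3527°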